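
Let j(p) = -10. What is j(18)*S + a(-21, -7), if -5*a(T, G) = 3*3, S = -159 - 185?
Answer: 17191/5 ≈ 3438.2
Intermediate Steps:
S = -344
a(T, G) = -9/5 (a(T, G) = -3*3/5 = -⅕*9 = -9/5)
j(18)*S + a(-21, -7) = -10*(-344) - 9/5 = 3440 - 9/5 = 17191/5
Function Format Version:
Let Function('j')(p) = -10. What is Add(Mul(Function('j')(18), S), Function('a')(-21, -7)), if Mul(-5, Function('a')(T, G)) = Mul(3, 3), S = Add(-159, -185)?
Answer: Rational(17191, 5) ≈ 3438.2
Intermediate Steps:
S = -344
Function('a')(T, G) = Rational(-9, 5) (Function('a')(T, G) = Mul(Rational(-1, 5), Mul(3, 3)) = Mul(Rational(-1, 5), 9) = Rational(-9, 5))
Add(Mul(Function('j')(18), S), Function('a')(-21, -7)) = Add(Mul(-10, -344), Rational(-9, 5)) = Add(3440, Rational(-9, 5)) = Rational(17191, 5)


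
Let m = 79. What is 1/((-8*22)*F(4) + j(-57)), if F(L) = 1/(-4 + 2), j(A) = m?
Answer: 1/167 ≈ 0.0059880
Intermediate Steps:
j(A) = 79
F(L) = -½ (F(L) = 1/(-2) = -½)
1/((-8*22)*F(4) + j(-57)) = 1/(-8*22*(-½) + 79) = 1/(-176*(-½) + 79) = 1/(88 + 79) = 1/167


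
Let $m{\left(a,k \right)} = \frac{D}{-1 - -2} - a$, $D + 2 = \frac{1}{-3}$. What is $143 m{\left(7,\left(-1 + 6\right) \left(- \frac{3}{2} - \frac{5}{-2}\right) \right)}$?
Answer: $- \frac{4004}{3} \approx -1334.7$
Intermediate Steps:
$D = - \frac{7}{3}$ ($D = -2 + \frac{1}{-3} = -2 - \frac{1}{3} = - \frac{7}{3} \approx -2.3333$)
$m{\left(a,k \right)} = - \frac{7}{3} - a$ ($m{\left(a,k \right)} = - \frac{7}{3 \left(-1 - -2\right)} - a = - \frac{7}{3 \left(-1 + 2\right)} - a = - \frac{7}{3 \cdot 1} - a = \left(- \frac{7}{3}\right) 1 - a = - \frac{7}{3} - a$)
$143 m{\left(7,\left(-1 + 6\right) \left(- \frac{3}{2} - \frac{5}{-2}\right) \right)} = 143 \left(- \frac{7}{3} - 7\right) = 143 \left(- \frac{28}{3}\right) = - \frac{4004}{3}$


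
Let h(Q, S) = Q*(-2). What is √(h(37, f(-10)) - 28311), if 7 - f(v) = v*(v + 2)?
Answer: I*√28385 ≈ 168.48*I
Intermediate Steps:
f(v) = 7 - v*(2 + v) (f(v) = 7 - v*(v + 2) = 7 - v*(2 + v))
h(Q, S) = -2*Q
√(h(37, f(-10)) - 28311) = √(-2*37 - 28311) = √(-74 - 28311) = √(-28385) = I*√28385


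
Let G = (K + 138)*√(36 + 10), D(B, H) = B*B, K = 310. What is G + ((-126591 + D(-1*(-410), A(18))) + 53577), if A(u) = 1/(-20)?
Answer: 95086 + 448*√46 ≈ 98125.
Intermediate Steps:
A(u) = -1/20
D(B, H) = B²
G = 448*√46 (G = (310 + 138)*√(36 + 10) = 448*√46 ≈ 3038.5)
G + ((-126591 + D(-1*(-410), A(18))) + 53577) = 448*√46 + ((-126591 + (-1*(-410))²) + 53577) = 448*√46 + ((-126591 + 410²) + 53577) = 448*√46 + ((-126591 + 168100) + 53577) = 448*√46 + (41509 + 53577) = 448*√46 + 95086 = 95086 + 448*√46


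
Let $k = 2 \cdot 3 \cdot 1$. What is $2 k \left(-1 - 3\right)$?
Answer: $-48$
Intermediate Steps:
$k = 6$ ($k = 6 \cdot 1 = 6$)
$2 k \left(-1 - 3\right) = 2 \cdot 6 \left(-1 - 3\right) = 12 \left(-1 - 3\right) = 12 \left(-4\right) = -48$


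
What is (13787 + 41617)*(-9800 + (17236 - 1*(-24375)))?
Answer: 1762456644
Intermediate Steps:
(13787 + 41617)*(-9800 + (17236 - 1*(-24375))) = 55404*(-9800 + (17236 + 24375)) = 55404*(-9800 + 41611) = 55404*31811 = 1762456644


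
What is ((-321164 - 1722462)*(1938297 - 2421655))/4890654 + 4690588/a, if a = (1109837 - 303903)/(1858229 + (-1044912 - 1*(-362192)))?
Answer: 6940582742241045460/985386085209 ≈ 7.0435e+6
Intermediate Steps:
a = 805934/1175509 (a = 805934/(1858229 + (-1044912 + 362192)) = 805934/(1858229 - 682720) = 805934/1175509 ≈ 0.68560)
((-321164 - 1722462)*(1938297 - 2421655))/4890654 + 4690588/a = ((-321164 - 1722462)*(1938297 - 2421655))/4890654 + 4690588/(805934/1175509) = -2043626*(-483358)*(1/4890654) + 4690588*(1175509/805934) = 987802976108*(1/4890654) + 2756914204646/402967 = 493901488054/2445327 + 2756914204646/402967 = 6940582742241045460/985386085209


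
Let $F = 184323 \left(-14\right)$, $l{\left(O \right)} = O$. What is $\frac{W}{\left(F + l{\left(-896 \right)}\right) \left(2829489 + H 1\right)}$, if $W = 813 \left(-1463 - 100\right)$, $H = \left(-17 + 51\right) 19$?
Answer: $\frac{1270719}{7305761431430} \approx 1.7393 \cdot 10^{-7}$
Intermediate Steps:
$H = 646$ ($H = 34 \cdot 19 = 646$)
$W = -1270719$ ($W = 813 \left(-1563\right) = -1270719$)
$F = -2580522$
$\frac{W}{\left(F + l{\left(-896 \right)}\right) \left(2829489 + H 1\right)} = - \frac{1270719}{\left(-2580522 - 896\right) \left(2829489 + 646 \cdot 1\right)} = - \frac{1270719}{\left(-2581418\right) \left(2829489 + 646\right)} = - \frac{1270719}{\left(-2581418\right) 2830135} = - \frac{1270719}{-7305761431430} = \left(-1270719\right) \left(- \frac{1}{7305761431430}\right) = \frac{1270719}{7305761431430}$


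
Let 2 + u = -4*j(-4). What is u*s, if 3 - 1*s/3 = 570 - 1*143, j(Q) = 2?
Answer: 12720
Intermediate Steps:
u = -10 (u = -2 - 4*2 = -2 - 8 = -10)
s = -1272 (s = 9 - 3*(570 - 1*143) = 9 - 3*(570 - 143) = 9 - 3*427 = 9 - 1281 = -1272)
u*s = -10*(-1272) = 12720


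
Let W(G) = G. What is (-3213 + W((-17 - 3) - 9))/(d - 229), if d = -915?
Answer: 1621/572 ≈ 2.8339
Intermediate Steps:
(-3213 + W((-17 - 3) - 9))/(d - 229) = (-3213 + ((-17 - 3) - 9))/(-915 - 229) = (-3213 + (-20 - 9))/(-1144) = (-3213 - 29)*(-1/1144) = -3242*(-1/1144) = 1621/572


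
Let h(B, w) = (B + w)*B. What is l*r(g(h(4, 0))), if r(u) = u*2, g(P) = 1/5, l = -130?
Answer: -52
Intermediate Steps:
h(B, w) = B*(B + w)
g(P) = 1/5
r(u) = 2*u
l*r(g(h(4, 0))) = -260/5 = -130*2/5 = -52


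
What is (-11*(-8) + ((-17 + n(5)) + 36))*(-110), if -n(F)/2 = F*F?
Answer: -6270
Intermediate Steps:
n(F) = -2*F² (n(F) = -2*F*F = -2*F²)
(-11*(-8) + ((-17 + n(5)) + 36))*(-110) = (-11*(-8) + ((-17 - 2*5²) + 36))*(-110) = (88 + ((-17 - 2*25) + 36))*(-110) = (88 + ((-17 - 50) + 36))*(-110) = (88 + (-67 + 36))*(-110) = (88 - 31)*(-110) = 57*(-110) = -6270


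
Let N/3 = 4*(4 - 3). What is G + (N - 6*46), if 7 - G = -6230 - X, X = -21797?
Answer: -15824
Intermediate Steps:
N = 12 (N = 3*(4*(4 - 3)) = 3*(4*1) = 3*4 = 12)
G = -15560 (G = 7 - (-6230 - 1*(-21797)) = 7 - (-6230 + 21797) = 7 - 1*15567 = 7 - 15567 = -15560)
G + (N - 6*46) = -15560 + (12 - 6*46) = -15560 + (12 - 276) = -15560 - 264 = -15824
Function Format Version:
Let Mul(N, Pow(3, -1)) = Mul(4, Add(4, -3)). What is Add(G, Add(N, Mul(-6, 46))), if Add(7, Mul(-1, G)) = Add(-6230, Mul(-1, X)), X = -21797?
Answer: -15824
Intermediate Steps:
N = 12 (N = Mul(3, Mul(4, Add(4, -3))) = Mul(3, Mul(4, 1)) = Mul(3, 4) = 12)
G = -15560 (G = Add(7, Mul(-1, Add(-6230, Mul(-1, -21797)))) = Add(7, Mul(-1, Add(-6230, 21797))) = Add(7, Mul(-1, 15567)) = Add(7, -15567) = -15560)
Add(G, Add(N, Mul(-6, 46))) = Add(-15560, Add(12, Mul(-6, 46))) = Add(-15560, Add(12, -276)) = Add(-15560, -264) = -15824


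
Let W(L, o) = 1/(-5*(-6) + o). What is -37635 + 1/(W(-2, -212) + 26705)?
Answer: -182917729033/4860309 ≈ -37635.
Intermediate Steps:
W(L, o) = 1/(30 + o)
-37635 + 1/(W(-2, -212) + 26705) = -37635 + 1/(1/(30 - 212) + 26705) = -37635 + 1/(1/(-182) + 26705) = -37635 + 1/(-1/182 + 26705) = -37635 + 1/(4860309/182) = -37635 + 182/4860309 = -182917729033/4860309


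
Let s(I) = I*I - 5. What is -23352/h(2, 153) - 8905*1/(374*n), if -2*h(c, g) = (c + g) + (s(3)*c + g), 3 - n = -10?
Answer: 4312709/29546 ≈ 145.97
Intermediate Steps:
n = 13 (n = 3 - 1*(-10) = 3 + 10 = 13)
s(I) = -5 + I**2 (s(I) = I**2 - 5 = -5 + I**2)
h(c, g) = -g - 5*c/2 (h(c, g) = -((c + g) + ((-5 + 3**2)*c + g))/2 = -((c + g) + ((-5 + 9)*c + g))/2 = -((c + g) + (4*c + g))/2 = -((c + g) + (g + 4*c))/2 = -(2*g + 5*c)/2 = -g - 5*c/2)
-23352/h(2, 153) - 8905*1/(374*n) = -23352/(-1*153 - 5/2*2) - 8905/((17*13)*22) = -23352/(-153 - 5) - 8905/(221*22) = -23352/(-158) - 8905/4862 = -23352*(-1/158) - 8905*1/4862 = 11676/79 - 685/374 = 4312709/29546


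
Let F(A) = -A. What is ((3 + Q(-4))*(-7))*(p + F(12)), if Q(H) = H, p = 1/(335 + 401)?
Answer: -61817/736 ≈ -83.990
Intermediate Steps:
p = 1/736 ≈ 0.0013587
((3 + Q(-4))*(-7))*(p + F(12)) = ((3 - 4)*(-7))*(1/736 - 1*12) = (-1*(-7))*(1/736 - 12) = 7*(-8831/736) = -61817/736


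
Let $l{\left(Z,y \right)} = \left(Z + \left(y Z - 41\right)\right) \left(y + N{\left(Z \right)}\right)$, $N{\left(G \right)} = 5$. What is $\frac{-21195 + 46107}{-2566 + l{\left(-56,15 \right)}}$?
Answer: $- \frac{4152}{3551} \approx -1.1692$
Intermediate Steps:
$l{\left(Z,y \right)} = \left(5 + y\right) \left(-41 + Z + Z y\right)$ ($l{\left(Z,y \right)} = \left(Z + \left(y Z - 41\right)\right) \left(y + 5\right) = \left(Z + \left(Z y - 41\right)\right) \left(5 + y\right) = \left(Z + \left(-41 + Z y\right)\right) \left(5 + y\right) = \left(-41 + Z + Z y\right) \left(5 + y\right) = \left(5 + y\right) \left(-41 + Z + Z y\right)$)
$\frac{-21195 + 46107}{-2566 + l{\left(-56,15 \right)}} = \frac{-21195 + 46107}{-2566 - \left(1100 + 5040 + 12600\right)} = \frac{24912}{-2566 - 18740} = \frac{24912}{-21306} = 24912 \left(- \frac{1}{21306}\right) = - \frac{4152}{3551}$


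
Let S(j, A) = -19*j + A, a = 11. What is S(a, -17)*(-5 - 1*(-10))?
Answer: -1130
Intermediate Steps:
S(j, A) = A - 19*j
S(a, -17)*(-5 - 1*(-10)) = (-17 - 19*11)*(-5 - 1*(-10)) = (-17 - 209)*(-5 + 10) = -226*5 = -1130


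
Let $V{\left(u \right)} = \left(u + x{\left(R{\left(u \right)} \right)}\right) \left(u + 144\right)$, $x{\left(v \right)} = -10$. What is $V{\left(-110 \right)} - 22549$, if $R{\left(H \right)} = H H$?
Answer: $-26629$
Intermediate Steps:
$R{\left(H \right)} = H^{2}$
$V{\left(u \right)} = \left(-10 + u\right) \left(144 + u\right)$ ($V{\left(u \right)} = \left(u - 10\right) \left(u + 144\right) = \left(-10 + u\right) \left(144 + u\right)$)
$V{\left(-110 \right)} - 22549 = \left(-1440 + \left(-110\right)^{2} + 134 \left(-110\right)\right) - 22549 = \left(-1440 + 12100 - 14740\right) - 22549 = -4080 - 22549 = -26629$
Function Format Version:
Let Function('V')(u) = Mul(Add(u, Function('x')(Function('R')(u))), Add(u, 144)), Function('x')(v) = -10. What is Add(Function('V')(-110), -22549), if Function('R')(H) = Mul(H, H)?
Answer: -26629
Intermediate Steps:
Function('R')(H) = Pow(H, 2)
Function('V')(u) = Mul(Add(-10, u), Add(144, u)) (Function('V')(u) = Mul(Add(u, -10), Add(u, 144)) = Mul(Add(-10, u), Add(144, u)))
Add(Function('V')(-110), -22549) = Add(Add(-1440, Pow(-110, 2), Mul(134, -110)), -22549) = Add(Add(-1440, 12100, -14740), -22549) = Add(-4080, -22549) = -26629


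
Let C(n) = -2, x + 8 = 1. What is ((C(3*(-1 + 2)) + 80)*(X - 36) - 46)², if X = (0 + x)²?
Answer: 937024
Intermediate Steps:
x = -7 (x = -8 + 1 = -7)
X = 49 (X = (0 - 7)² = (-7)² = 49)
((C(3*(-1 + 2)) + 80)*(X - 36) - 46)² = ((-2 + 80)*(49 - 36) - 46)² = (78*13 - 46)² = (1014 - 46)² = 968² = 937024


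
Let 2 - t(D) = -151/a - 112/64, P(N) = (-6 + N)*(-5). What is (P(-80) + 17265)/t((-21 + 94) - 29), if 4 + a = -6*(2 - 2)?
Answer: -17695/34 ≈ -520.44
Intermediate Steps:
P(N) = 30 - 5*N
a = -4 (a = -4 - 6*(2 - 2) = -4 - 6*0 = -4 + 0 = -4)
t(D) = -34 (t(D) = 2 - (-151/(-4) - 112/64) = 2 - (-151*(-1/4) - 112*1/64) = 2 - (151/4 - 7/4) = 2 - 1*36 = 2 - 36 = -34)
(P(-80) + 17265)/t((-21 + 94) - 29) = ((30 - 5*(-80)) + 17265)/(-34) = ((30 + 400) + 17265)*(-1/34) = (430 + 17265)*(-1/34) = 17695*(-1/34) = -17695/34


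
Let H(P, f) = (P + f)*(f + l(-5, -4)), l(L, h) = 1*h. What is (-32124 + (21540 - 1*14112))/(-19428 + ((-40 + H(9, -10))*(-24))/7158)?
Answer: 7365582/5794375 ≈ 1.2712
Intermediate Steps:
l(L, h) = h
H(P, f) = (-4 + f)*(P + f) (H(P, f) = (P + f)*(f - 4) = (P + f)*(-4 + f) = (-4 + f)*(P + f))
(-32124 + (21540 - 1*14112))/(-19428 + ((-40 + H(9, -10))*(-24))/7158) = (-32124 + (21540 - 1*14112))/(-19428 + ((-40 + ((-10)² - 4*9 - 4*(-10) + 9*(-10)))*(-24))/7158) = (-32124 + (21540 - 14112))/(-19428 + ((-40 + (100 - 36 + 40 - 90))*(-24))*(1/7158)) = (-32124 + 7428)/(-19428 + ((-40 + 14)*(-24))*(1/7158)) = -24696/(-19428 - 26*(-24)*(1/7158)) = -24696/(-19428 + 624*(1/7158)) = -24696/(-19428 + 104/1193) = -24696/(-23177500/1193) = -24696*(-1193/23177500) = 7365582/5794375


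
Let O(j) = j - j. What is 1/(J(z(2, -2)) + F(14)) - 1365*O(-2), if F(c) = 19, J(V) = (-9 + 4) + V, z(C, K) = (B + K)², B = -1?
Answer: 1/23 ≈ 0.043478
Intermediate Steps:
z(C, K) = (-1 + K)²
O(j) = 0
J(V) = -5 + V
1/(J(z(2, -2)) + F(14)) - 1365*O(-2) = 1/((-5 + (-1 - 2)²) + 19) - 1365*0 = 1/((-5 + (-3)²) + 19) + 0 = 1/((-5 + 9) + 19) + 0 = 1/(4 + 19) + 0 = 1/23 + 0 = 1/23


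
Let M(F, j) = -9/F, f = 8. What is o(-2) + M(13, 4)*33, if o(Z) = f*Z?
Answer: -505/13 ≈ -38.846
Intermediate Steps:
o(Z) = 8*Z
o(-2) + M(13, 4)*33 = 8*(-2) - 9/13*33 = -16 - 9*1/13*33 = -16 - 9/13*33 = -16 - 297/13 = -505/13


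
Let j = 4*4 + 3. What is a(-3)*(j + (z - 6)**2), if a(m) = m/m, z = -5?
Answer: 140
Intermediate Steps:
a(m) = 1
j = 19 (j = 16 + 3 = 19)
a(-3)*(j + (z - 6)**2) = 1*(19 + (-5 - 6)**2) = 1*(19 + (-11)**2) = 1*(19 + 121) = 1*140 = 140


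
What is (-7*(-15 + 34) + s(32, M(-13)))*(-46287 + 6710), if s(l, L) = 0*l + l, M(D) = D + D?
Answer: 3997277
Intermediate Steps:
M(D) = 2*D
s(l, L) = l (s(l, L) = 0 + l = l)
(-7*(-15 + 34) + s(32, M(-13)))*(-46287 + 6710) = (-7*(-15 + 34) + 32)*(-46287 + 6710) = (-7*19 + 32)*(-39577) = (-133 + 32)*(-39577) = -101*(-39577) = 3997277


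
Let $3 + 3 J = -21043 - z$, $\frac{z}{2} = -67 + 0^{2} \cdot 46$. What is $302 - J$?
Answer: $\frac{21818}{3} \approx 7272.7$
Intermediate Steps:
$z = -134$ ($z = 2 \left(-67 + 0^{2} \cdot 46\right) = 2 \left(-67 + 0 \cdot 46\right) = 2 \left(-67 + 0\right) = 2 \left(-67\right) = -134$)
$J = - \frac{20912}{3}$ ($J = -1 + \frac{-21043 - -134}{3} = -1 + \frac{-21043 + 134}{3} = -1 + \frac{1}{3} \left(-20909\right) = -1 - \frac{20909}{3} = - \frac{20912}{3} \approx -6970.7$)
$302 - J = 302 - - \frac{20912}{3} = 302 + \frac{20912}{3} = \frac{21818}{3}$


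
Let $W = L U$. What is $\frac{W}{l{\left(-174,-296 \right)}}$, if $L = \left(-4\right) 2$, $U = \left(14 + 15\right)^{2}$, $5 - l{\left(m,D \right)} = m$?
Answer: $- \frac{6728}{179} \approx -37.587$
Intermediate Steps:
$l{\left(m,D \right)} = 5 - m$
$U = 841$ ($U = 29^{2} = 841$)
$L = -8$
$W = -6728$ ($W = \left(-8\right) 841 = -6728$)
$\frac{W}{l{\left(-174,-296 \right)}} = - \frac{6728}{5 - -174} = - \frac{6728}{5 + 174} = - \frac{6728}{179}$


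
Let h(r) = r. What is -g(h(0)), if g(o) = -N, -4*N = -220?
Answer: 55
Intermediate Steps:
N = 55 (N = -¼*(-220) = 55)
g(o) = -55 (g(o) = -1*55 = -55)
-g(h(0)) = -1*(-55) = 55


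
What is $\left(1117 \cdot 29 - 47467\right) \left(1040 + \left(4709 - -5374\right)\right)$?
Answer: $-167668102$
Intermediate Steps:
$\left(1117 \cdot 29 - 47467\right) \left(1040 + \left(4709 - -5374\right)\right) = \left(32393 - 47467\right) \left(1040 + \left(4709 + 5374\right)\right) = - 15074 \left(1040 + 10083\right) = \left(-15074\right) 11123 = -167668102$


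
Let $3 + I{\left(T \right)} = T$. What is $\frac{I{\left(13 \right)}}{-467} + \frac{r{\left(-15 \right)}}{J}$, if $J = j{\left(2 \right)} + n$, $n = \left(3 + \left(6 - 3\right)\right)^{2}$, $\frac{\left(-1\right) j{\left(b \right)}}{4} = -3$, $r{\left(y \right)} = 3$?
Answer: $\frac{307}{7472} \approx 0.041087$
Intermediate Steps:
$j{\left(b \right)} = 12$ ($j{\left(b \right)} = \left(-4\right) \left(-3\right) = 12$)
$I{\left(T \right)} = -3 + T$
$n = 36$ ($n = \left(3 + 3\right)^{2} = 6^{2} = 36$)
$J = 48$ ($J = 12 + 36 = 48$)
$\frac{I{\left(13 \right)}}{-467} + \frac{r{\left(-15 \right)}}{J} = \frac{-3 + 13}{-467} + \frac{3}{48} = 10 \left(- \frac{1}{467}\right) + 3 \cdot \frac{1}{48} = - \frac{10}{467} + \frac{1}{16} = \frac{307}{7472}$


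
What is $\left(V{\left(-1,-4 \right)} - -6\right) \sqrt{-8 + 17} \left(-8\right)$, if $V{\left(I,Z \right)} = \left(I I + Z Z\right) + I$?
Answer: $-528$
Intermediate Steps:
$V{\left(I,Z \right)} = I + I^{2} + Z^{2}$ ($V{\left(I,Z \right)} = \left(I^{2} + Z^{2}\right) + I = I + I^{2} + Z^{2}$)
$\left(V{\left(-1,-4 \right)} - -6\right) \sqrt{-8 + 17} \left(-8\right) = \left(\left(-1 + \left(-1\right)^{2} + \left(-4\right)^{2}\right) - -6\right) \sqrt{-8 + 17} \left(-8\right) = \left(\left(-1 + 1 + 16\right) + 6\right) \sqrt{9} \left(-8\right) = \left(16 + 6\right) 3 \left(-8\right) = 22 \cdot 3 \left(-8\right) = 66 \left(-8\right) = -528$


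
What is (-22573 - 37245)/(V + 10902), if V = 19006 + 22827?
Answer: -59818/52735 ≈ -1.1343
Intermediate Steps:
V = 41833
(-22573 - 37245)/(V + 10902) = (-22573 - 37245)/(41833 + 10902) = -59818/52735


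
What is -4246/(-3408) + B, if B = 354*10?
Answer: 6034283/1704 ≈ 3541.2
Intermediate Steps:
B = 3540
-4246/(-3408) + B = -4246/(-3408) + 3540 = -4246*(-1/3408) + 3540 = 2123/1704 + 3540 = 6034283/1704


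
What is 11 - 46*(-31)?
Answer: 1437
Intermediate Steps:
11 - 46*(-31) = 11 + 1426 = 1437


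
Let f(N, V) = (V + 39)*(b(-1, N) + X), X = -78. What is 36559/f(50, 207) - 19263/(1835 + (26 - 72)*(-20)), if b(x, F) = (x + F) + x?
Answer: -48576197/4066380 ≈ -11.946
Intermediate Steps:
b(x, F) = F + 2*x (b(x, F) = (F + x) + x = F + 2*x)
f(N, V) = (-80 + N)*(39 + V) (f(N, V) = (V + 39)*((N + 2*(-1)) - 78) = (39 + V)*((N - 2) - 78) = (39 + V)*((-2 + N) - 78) = (39 + V)*(-80 + N) = (-80 + N)*(39 + V))
36559/f(50, 207) - 19263/(1835 + (26 - 72)*(-20)) = 36559/(-3120 - 80*207 + 39*50 + 50*207) - 19263/(1835 + (26 - 72)*(-20)) = 36559/(-3120 - 16560 + 1950 + 10350) - 19263/(1835 - 46*(-20)) = 36559/(-7380) - 19263/(1835 + 920) = 36559*(-1/7380) - 19263/2755 = -36559/7380 - 19263*1/2755 = -36559/7380 - 19263/2755 = -48576197/4066380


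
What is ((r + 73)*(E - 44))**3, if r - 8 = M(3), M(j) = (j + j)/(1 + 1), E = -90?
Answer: -1426107465216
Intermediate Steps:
M(j) = j (M(j) = (2*j)/2 = (2*j)*(1/2) = j)
r = 11 (r = 8 + 3 = 11)
((r + 73)*(E - 44))**3 = ((11 + 73)*(-90 - 44))**3 = (84*(-134))**3 = (-11256)**3 = -1426107465216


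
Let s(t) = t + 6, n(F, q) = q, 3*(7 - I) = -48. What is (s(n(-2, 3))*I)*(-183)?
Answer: -37881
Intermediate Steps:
I = 23 (I = 7 - 1/3*(-48) = 7 + 16 = 23)
s(t) = 6 + t
(s(n(-2, 3))*I)*(-183) = ((6 + 3)*23)*(-183) = (9*23)*(-183) = 207*(-183) = -37881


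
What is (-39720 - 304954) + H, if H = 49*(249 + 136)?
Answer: -325809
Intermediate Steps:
H = 18865 (H = 49*385 = 18865)
(-39720 - 304954) + H = (-39720 - 304954) + 18865 = -344674 + 18865 = -325809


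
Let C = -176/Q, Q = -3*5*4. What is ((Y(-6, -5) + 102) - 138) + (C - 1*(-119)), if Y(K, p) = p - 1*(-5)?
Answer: 1289/15 ≈ 85.933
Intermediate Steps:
Q = -60 (Q = -15*4 = -60)
Y(K, p) = 5 + p (Y(K, p) = p + 5 = 5 + p)
C = 44/15 (C = -176/(-60) = -176*(-1/60) = 44/15 ≈ 2.9333)
((Y(-6, -5) + 102) - 138) + (C - 1*(-119)) = (((5 - 5) + 102) - 138) + (44/15 - 1*(-119)) = ((0 + 102) - 138) + (44/15 + 119) = (102 - 138) + 1829/15 = -36 + 1829/15 = 1289/15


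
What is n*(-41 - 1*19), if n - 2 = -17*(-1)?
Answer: -1140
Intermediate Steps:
n = 19 (n = 2 - 17*(-1) = 2 + 17 = 19)
n*(-41 - 1*19) = 19*(-41 - 1*19) = 19*(-41 - 19) = 19*(-60) = -1140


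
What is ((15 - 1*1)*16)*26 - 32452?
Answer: -26628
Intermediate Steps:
((15 - 1*1)*16)*26 - 32452 = ((15 - 1)*16)*26 - 32452 = (14*16)*26 - 32452 = 224*26 - 32452 = 5824 - 32452 = -26628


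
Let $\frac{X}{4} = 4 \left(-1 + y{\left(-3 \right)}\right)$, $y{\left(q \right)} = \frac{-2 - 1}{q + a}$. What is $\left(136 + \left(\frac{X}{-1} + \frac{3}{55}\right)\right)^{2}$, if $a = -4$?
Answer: $\frac{3124921801}{148225} \approx 21082.0$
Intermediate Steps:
$y{\left(q \right)} = - \frac{3}{-4 + q}$ ($y{\left(q \right)} = \frac{-2 - 1}{q - 4} = - \frac{3}{-4 + q}$)
$X = - \frac{64}{7}$ ($X = 4 \cdot 4 \left(-1 - \frac{3}{-4 - 3}\right) = 4 \cdot 4 \left(-1 - \frac{3}{-7}\right) = 4 \cdot 4 \left(-1 - - \frac{3}{7}\right) = 4 \cdot 4 \left(-1 + \frac{3}{7}\right) = 4 \cdot 4 \left(- \frac{4}{7}\right) = 4 \left(- \frac{16}{7}\right) = - \frac{64}{7} \approx -9.1429$)
$\left(136 + \left(\frac{X}{-1} + \frac{3}{55}\right)\right)^{2} = \left(136 + \left(- \frac{64}{7 \left(-1\right)} + \frac{3}{55}\right)\right)^{2} = \left(136 + \left(\left(- \frac{64}{7}\right) \left(-1\right) + 3 \cdot \frac{1}{55}\right)\right)^{2} = \left(136 + \left(\frac{64}{7} + \frac{3}{55}\right)\right)^{2} = \left(136 + \frac{3541}{385}\right)^{2} = \left(\frac{55901}{385}\right)^{2} = \frac{3124921801}{148225}$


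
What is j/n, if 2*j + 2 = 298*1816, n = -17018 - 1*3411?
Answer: -270583/20429 ≈ -13.245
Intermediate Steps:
n = -20429 (n = -17018 - 3411 = -20429)
j = 270583 (j = -1 + (298*1816)/2 = -1 + (1/2)*541168 = -1 + 270584 = 270583)
j/n = 270583/(-20429) = 270583*(-1/20429) = -270583/20429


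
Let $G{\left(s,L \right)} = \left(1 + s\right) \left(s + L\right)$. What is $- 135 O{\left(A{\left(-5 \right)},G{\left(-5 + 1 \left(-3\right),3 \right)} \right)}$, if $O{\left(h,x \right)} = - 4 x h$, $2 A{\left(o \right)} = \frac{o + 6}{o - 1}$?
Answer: $-1575$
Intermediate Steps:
$G{\left(s,L \right)} = \left(1 + s\right) \left(L + s\right)$
$A{\left(o \right)} = \frac{6 + o}{2 \left(-1 + o\right)}$ ($A{\left(o \right)} = \frac{\left(o + 6\right) \frac{1}{o - 1}}{2} = \frac{\left(6 + o\right) \frac{1}{-1 + o}}{2} = \frac{\frac{1}{-1 + o} \left(6 + o\right)}{2} = \frac{6 + o}{2 \left(-1 + o\right)}$)
$O{\left(h,x \right)} = - 4 h x$
$- 135 O{\left(A{\left(-5 \right)},G{\left(-5 + 1 \left(-3\right),3 \right)} \right)} = - 135 \left(- 4 \frac{6 - 5}{2 \left(-1 - 5\right)} \left(3 + \left(-5 + 1 \left(-3\right)\right) + \left(-5 + 1 \left(-3\right)\right)^{2} + 3 \left(-5 + 1 \left(-3\right)\right)\right)\right) = - 135 \left(- 4 \cdot \frac{1}{2} \frac{1}{-6} \cdot 1 \left(3 - 8 + \left(-5 - 3\right)^{2} + 3 \left(-5 - 3\right)\right)\right) = - 135 \left(- 4 \cdot \frac{1}{2} \left(- \frac{1}{6}\right) 1 \left(3 - 8 + \left(-8\right)^{2} + 3 \left(-8\right)\right)\right) = - 135 \left(\left(-4\right) \left(- \frac{1}{12}\right) \left(3 - 8 + 64 - 24\right)\right) = - 135 \left(\left(-4\right) \left(- \frac{1}{12}\right) 35\right) = \left(-135\right) \frac{35}{3} = -1575$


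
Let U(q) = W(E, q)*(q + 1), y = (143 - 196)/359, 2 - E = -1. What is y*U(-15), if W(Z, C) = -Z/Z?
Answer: -742/359 ≈ -2.0669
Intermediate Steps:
E = 3 (E = 2 - 1*(-1) = 2 + 1 = 3)
y = -53/359 (y = -53*1/359 = -53/359 ≈ -0.14763)
W(Z, C) = -1 (W(Z, C) = -1*1 = -1)
U(q) = -1 - q (U(q) = -(q + 1) = -(1 + q) = -1 - q)
y*U(-15) = -53*(-1 - 1*(-15))/359 = -53*(-1 + 15)/359 = -53/359*14 = -742/359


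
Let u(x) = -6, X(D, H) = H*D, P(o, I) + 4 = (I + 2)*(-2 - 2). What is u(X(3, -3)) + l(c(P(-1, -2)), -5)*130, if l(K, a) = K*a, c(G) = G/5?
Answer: 514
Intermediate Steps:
P(o, I) = -12 - 4*I (P(o, I) = -4 + (I + 2)*(-2 - 2) = -4 + (2 + I)*(-4) = -4 + (-8 - 4*I) = -12 - 4*I)
X(D, H) = D*H
c(G) = G/5 (c(G) = G*(1/5) = G/5)
u(X(3, -3)) + l(c(P(-1, -2)), -5)*130 = -6 + (((-12 - 4*(-2))/5)*(-5))*130 = -6 + (((-12 + 8)/5)*(-5))*130 = -6 + (((1/5)*(-4))*(-5))*130 = -6 - 4/5*(-5)*130 = -6 + 4*130 = -6 + 520 = 514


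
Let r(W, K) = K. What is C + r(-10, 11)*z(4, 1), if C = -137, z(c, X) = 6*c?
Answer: 127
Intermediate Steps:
C + r(-10, 11)*z(4, 1) = -137 + 11*(6*4) = -137 + 11*24 = -137 + 264 = 127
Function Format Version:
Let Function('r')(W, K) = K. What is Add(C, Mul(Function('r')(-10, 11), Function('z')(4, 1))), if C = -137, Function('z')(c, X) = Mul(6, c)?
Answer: 127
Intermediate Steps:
Add(C, Mul(Function('r')(-10, 11), Function('z')(4, 1))) = Add(-137, Mul(11, Mul(6, 4))) = Add(-137, Mul(11, 24)) = Add(-137, 264) = 127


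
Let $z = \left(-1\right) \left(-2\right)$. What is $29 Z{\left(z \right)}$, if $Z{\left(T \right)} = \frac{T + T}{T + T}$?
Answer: $29$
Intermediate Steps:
$z = 2$
$Z{\left(T \right)} = 1$ ($Z{\left(T \right)} = \frac{2 T}{2 T} = 2 T \frac{1}{2 T} = 1$)
$29 Z{\left(z \right)} = 29 \cdot 1 = 29$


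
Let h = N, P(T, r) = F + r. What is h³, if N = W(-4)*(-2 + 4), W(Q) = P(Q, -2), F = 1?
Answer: -8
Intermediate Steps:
P(T, r) = 1 + r
W(Q) = -1 (W(Q) = 1 - 2 = -1)
N = -2 (N = -(-2 + 4) = -1*2 = -2)
h = -2
h³ = (-2)³ = -8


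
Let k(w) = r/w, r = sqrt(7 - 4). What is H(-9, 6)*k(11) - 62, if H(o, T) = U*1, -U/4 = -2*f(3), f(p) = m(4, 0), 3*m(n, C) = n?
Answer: -62 + 32*sqrt(3)/33 ≈ -60.320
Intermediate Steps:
r = sqrt(3) ≈ 1.7320
m(n, C) = n/3
f(p) = 4/3 (f(p) = (1/3)*4 = 4/3)
k(w) = sqrt(3)/w
U = 32/3 (U = -(-8)*4/3 = -4*(-8/3) = 32/3 ≈ 10.667)
H(o, T) = 32/3 (H(o, T) = (32/3)*1 = 32/3)
H(-9, 6)*k(11) - 62 = 32*(sqrt(3)/11)/3 - 62 = 32*sqrt(3)/33 - 62 = -62 + 32*sqrt(3)/33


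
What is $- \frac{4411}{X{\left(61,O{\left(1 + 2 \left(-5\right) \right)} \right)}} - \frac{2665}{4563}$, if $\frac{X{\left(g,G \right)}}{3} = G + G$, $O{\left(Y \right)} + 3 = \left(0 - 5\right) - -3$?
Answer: $\frac{514037}{3510} \approx 146.45$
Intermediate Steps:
$O{\left(Y \right)} = -5$ ($O{\left(Y \right)} = -3 + \left(\left(0 - 5\right) - -3\right) = -3 + \left(\left(0 - 5\right) + 3\right) = -3 + \left(-5 + 3\right) = -3 - 2 = -5$)
$X{\left(g,G \right)} = 6 G$ ($X{\left(g,G \right)} = 3 \left(G + G\right) = 3 \cdot 2 G = 6 G$)
$- \frac{4411}{X{\left(61,O{\left(1 + 2 \left(-5\right) \right)} \right)}} - \frac{2665}{4563} = - \frac{4411}{6 \left(-5\right)} - \frac{2665}{4563} = - \frac{4411}{-30} - \frac{205}{351} = \left(-4411\right) \left(- \frac{1}{30}\right) - \frac{205}{351} = \frac{4411}{30} - \frac{205}{351} = \frac{514037}{3510}$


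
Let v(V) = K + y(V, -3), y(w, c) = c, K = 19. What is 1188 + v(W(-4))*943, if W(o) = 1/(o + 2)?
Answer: 16276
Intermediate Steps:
W(o) = 1/(2 + o)
v(V) = 16 (v(V) = 19 - 3 = 16)
1188 + v(W(-4))*943 = 1188 + 16*943 = 1188 + 15088 = 16276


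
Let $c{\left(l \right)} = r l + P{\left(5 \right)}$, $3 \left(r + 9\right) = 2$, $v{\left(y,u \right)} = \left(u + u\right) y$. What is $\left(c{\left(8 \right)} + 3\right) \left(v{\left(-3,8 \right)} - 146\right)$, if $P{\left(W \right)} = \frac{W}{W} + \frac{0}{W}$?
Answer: $\frac{36472}{3} \approx 12157.0$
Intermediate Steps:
$P{\left(W \right)} = 1$ ($P{\left(W \right)} = 1 + 0 = 1$)
$v{\left(y,u \right)} = 2 u y$
$r = - \frac{25}{3}$ ($r = -9 + \frac{1}{3} \cdot 2 = -9 + \frac{2}{3} = - \frac{25}{3} \approx -8.3333$)
$c{\left(l \right)} = 1 - \frac{25 l}{3}$ ($c{\left(l \right)} = - \frac{25 l}{3} + 1 = 1 - \frac{25 l}{3}$)
$\left(c{\left(8 \right)} + 3\right) \left(v{\left(-3,8 \right)} - 146\right) = \left(\left(1 - \frac{200}{3}\right) + 3\right) \left(2 \cdot 8 \left(-3\right) - 146\right) = \left(\left(1 - \frac{200}{3}\right) + 3\right) \left(-48 - 146\right) = \left(- \frac{197}{3} + 3\right) \left(-194\right) = \left(- \frac{188}{3}\right) \left(-194\right) = \frac{36472}{3}$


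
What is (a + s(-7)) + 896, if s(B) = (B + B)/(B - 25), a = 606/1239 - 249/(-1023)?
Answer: 2021618295/2253328 ≈ 897.17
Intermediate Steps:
a = 103161/140833 (a = 606*(1/1239) - 249*(-1/1023) = 202/413 + 83/341 = 103161/140833 ≈ 0.73251)
s(B) = 2*B/(-25 + B) (s(B) = (2*B)/(-25 + B) = 2*B/(-25 + B))
(a + s(-7)) + 896 = (103161/140833 + 2*(-7)/(-25 - 7)) + 896 = (103161/140833 + 2*(-7)/(-32)) + 896 = (103161/140833 + 2*(-7)*(-1/32)) + 896 = (103161/140833 + 7/16) + 896 = 2636407/2253328 + 896 = 2021618295/2253328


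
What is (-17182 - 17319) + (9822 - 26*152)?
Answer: -28631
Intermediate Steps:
(-17182 - 17319) + (9822 - 26*152) = -34501 + (9822 - 1*3952) = -34501 + (9822 - 3952) = -34501 + 5870 = -28631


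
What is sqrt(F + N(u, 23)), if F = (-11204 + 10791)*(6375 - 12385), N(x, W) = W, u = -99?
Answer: sqrt(2482153) ≈ 1575.5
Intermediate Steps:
F = 2482130 (F = -413*(-6010) = 2482130)
sqrt(F + N(u, 23)) = sqrt(2482130 + 23) = sqrt(2482153)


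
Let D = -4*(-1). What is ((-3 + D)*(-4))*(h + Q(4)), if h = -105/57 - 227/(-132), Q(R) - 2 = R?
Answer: -14741/627 ≈ -23.510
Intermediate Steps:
Q(R) = 2 + R
D = 4
h = -307/2508 (h = -105*1/57 - 227*(-1/132) = -35/19 + 227/132 = -307/2508 ≈ -0.12241)
((-3 + D)*(-4))*(h + Q(4)) = ((-3 + 4)*(-4))*(-307/2508 + (2 + 4)) = (1*(-4))*(-307/2508 + 6) = -4*14741/2508 = -14741/627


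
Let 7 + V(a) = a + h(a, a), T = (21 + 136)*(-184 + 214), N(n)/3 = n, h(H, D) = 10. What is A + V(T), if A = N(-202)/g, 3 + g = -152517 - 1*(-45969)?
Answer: 167391823/35517 ≈ 4713.0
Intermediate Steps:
g = -106551 (g = -3 + (-152517 - 1*(-45969)) = -3 + (-152517 + 45969) = -3 - 106548 = -106551)
N(n) = 3*n
T = 4710 (T = 157*30 = 4710)
A = 202/35517 (A = (3*(-202))/(-106551) = -606*(-1/106551) = 202/35517 ≈ 0.0056874)
V(a) = 3 + a (V(a) = -7 + (a + 10) = -7 + (10 + a) = 3 + a)
A + V(T) = 202/35517 + (3 + 4710) = 202/35517 + 4713 = 167391823/35517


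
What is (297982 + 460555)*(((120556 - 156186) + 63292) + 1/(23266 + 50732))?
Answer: 1552674172013549/73998 ≈ 2.0983e+10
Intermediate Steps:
(297982 + 460555)*(((120556 - 156186) + 63292) + 1/(23266 + 50732)) = 758537*((-35630 + 63292) + 1/73998) = 758537*(27662 + 1/73998) = 758537*(2046932677/73998) = 1552674172013549/73998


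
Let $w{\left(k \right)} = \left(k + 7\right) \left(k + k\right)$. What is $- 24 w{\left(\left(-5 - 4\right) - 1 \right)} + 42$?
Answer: $-1398$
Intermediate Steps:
$w{\left(k \right)} = 2 k \left(7 + k\right)$ ($w{\left(k \right)} = \left(7 + k\right) 2 k = 2 k \left(7 + k\right)$)
$- 24 w{\left(\left(-5 - 4\right) - 1 \right)} + 42 = - 24 \cdot 2 \left(\left(-5 - 4\right) - 1\right) \left(7 - 10\right) + 42 = - 24 \cdot 2 \left(-9 - 1\right) \left(7 - 10\right) + 42 = - 24 \cdot 2 \left(-10\right) \left(7 - 10\right) + 42 = - 24 \cdot 2 \left(-10\right) \left(-3\right) + 42 = \left(-24\right) 60 + 42 = -1440 + 42 = -1398$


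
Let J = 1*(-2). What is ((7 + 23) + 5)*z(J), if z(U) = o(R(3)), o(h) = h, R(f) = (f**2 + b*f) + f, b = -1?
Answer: 315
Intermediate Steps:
R(f) = f**2 (R(f) = (f**2 - f) + f = f**2)
J = -2
z(U) = 9 (z(U) = 3**2 = 9)
((7 + 23) + 5)*z(J) = ((7 + 23) + 5)*9 = (30 + 5)*9 = 35*9 = 315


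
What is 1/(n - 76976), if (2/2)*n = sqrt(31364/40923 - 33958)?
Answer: -1575044424/121241314397759 - 3*I*sqrt(6318656112890)/242482628795518 ≈ -1.2991e-5 - 3.1099e-8*I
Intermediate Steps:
n = I*sqrt(6318656112890)/13641 (n = sqrt(31364/40923 - 33958) = sqrt(-1389631870/40923) = I*sqrt(6318656112890)/13641 ≈ 184.27*I)
1/(n - 76976) = 1/(I*sqrt(6318656112890)/13641 - 76976) = 1/(-76976 + I*sqrt(6318656112890)/13641)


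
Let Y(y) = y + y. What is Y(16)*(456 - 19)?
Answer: 13984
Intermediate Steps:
Y(y) = 2*y
Y(16)*(456 - 19) = (2*16)*(456 - 19) = 32*437 = 13984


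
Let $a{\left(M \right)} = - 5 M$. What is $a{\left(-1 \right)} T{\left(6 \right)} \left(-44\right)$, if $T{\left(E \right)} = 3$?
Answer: $-660$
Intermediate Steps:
$a{\left(-1 \right)} T{\left(6 \right)} \left(-44\right) = \left(-5\right) \left(-1\right) 3 \left(-44\right) = 5 \cdot 3 \left(-44\right) = 15 \left(-44\right) = -660$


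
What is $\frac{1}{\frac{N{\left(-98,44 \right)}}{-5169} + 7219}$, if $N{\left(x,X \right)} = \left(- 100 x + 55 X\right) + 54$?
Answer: $\frac{5169}{37302737} \approx 0.00013857$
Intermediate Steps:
$N{\left(x,X \right)} = 54 - 100 x + 55 X$
$\frac{1}{\frac{N{\left(-98,44 \right)}}{-5169} + 7219} = \frac{1}{\frac{54 - -9800 + 55 \cdot 44}{-5169} + 7219} = \frac{1}{\left(54 + 9800 + 2420\right) \left(- \frac{1}{5169}\right) + 7219} = \frac{1}{12274 \left(- \frac{1}{5169}\right) + 7219} = \frac{1}{- \frac{12274}{5169} + 7219} = \frac{1}{\frac{37302737}{5169}} = \frac{5169}{37302737}$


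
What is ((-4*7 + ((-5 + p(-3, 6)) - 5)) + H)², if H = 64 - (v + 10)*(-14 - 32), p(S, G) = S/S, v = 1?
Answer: 284089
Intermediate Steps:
p(S, G) = 1
H = 570 (H = 64 - (1 + 10)*(-14 - 32) = 64 - 11*(-46) = 64 - 1*(-506) = 64 + 506 = 570)
((-4*7 + ((-5 + p(-3, 6)) - 5)) + H)² = ((-4*7 + ((-5 + 1) - 5)) + 570)² = ((-28 + (-4 - 5)) + 570)² = ((-28 - 9) + 570)² = (-37 + 570)² = 533² = 284089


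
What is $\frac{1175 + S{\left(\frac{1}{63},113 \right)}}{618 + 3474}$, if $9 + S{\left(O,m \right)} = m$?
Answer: $\frac{1279}{4092} \approx 0.31256$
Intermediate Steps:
$S{\left(O,m \right)} = -9 + m$
$\frac{1175 + S{\left(\frac{1}{63},113 \right)}}{618 + 3474} = \frac{1175 + \left(-9 + 113\right)}{618 + 3474} = \frac{1175 + 104}{4092} = 1279 \cdot \frac{1}{4092} = \frac{1279}{4092}$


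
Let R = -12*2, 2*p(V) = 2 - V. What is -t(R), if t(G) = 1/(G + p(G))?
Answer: 1/11 ≈ 0.090909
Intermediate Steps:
p(V) = 1 - V/2 (p(V) = (2 - V)/2 = 1 - V/2)
R = -24
t(G) = 1/(1 + G/2) (t(G) = 1/(G + (1 - G/2)) = 1/(1 + G/2))
-t(R) = -2/(2 - 24) = -2/(-22) = -2*(-1)/22 = -1*(-1/11) = 1/11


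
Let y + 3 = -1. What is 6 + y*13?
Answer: -46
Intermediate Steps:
y = -4 (y = -3 - 1 = -4)
6 + y*13 = 6 - 4*13 = 6 - 52 = -46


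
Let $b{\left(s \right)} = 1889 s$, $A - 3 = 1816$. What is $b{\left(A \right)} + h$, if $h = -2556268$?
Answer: $879823$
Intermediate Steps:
$A = 1819$ ($A = 3 + 1816 = 1819$)
$b{\left(A \right)} + h = 1889 \cdot 1819 - 2556268 = 3436091 - 2556268 = 879823$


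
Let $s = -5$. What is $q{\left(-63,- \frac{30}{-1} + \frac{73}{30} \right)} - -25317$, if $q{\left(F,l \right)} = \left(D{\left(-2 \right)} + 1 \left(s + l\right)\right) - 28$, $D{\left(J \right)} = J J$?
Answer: $\frac{759613}{30} \approx 25320.0$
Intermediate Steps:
$D{\left(J \right)} = J^{2}$
$q{\left(F,l \right)} = -29 + l$ ($q{\left(F,l \right)} = \left(\left(-2\right)^{2} + 1 \left(-5 + l\right)\right) - 28 = \left(4 + \left(-5 + l\right)\right) - 28 = \left(-1 + l\right) - 28 = -29 + l$)
$q{\left(-63,- \frac{30}{-1} + \frac{73}{30} \right)} - -25317 = \left(-29 + \left(- \frac{30}{-1} + \frac{73}{30}\right)\right) - -25317 = \left(-29 + \left(\left(-30\right) \left(-1\right) + 73 \cdot \frac{1}{30}\right)\right) + 25317 = \left(-29 + \left(30 + \frac{73}{30}\right)\right) + 25317 = \left(-29 + \frac{973}{30}\right) + 25317 = \frac{103}{30} + 25317 = \frac{759613}{30}$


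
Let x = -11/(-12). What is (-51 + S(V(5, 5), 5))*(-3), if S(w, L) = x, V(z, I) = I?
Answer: 601/4 ≈ 150.25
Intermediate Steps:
x = 11/12 (x = -11*(-1/12) = 11/12 ≈ 0.91667)
S(w, L) = 11/12
(-51 + S(V(5, 5), 5))*(-3) = (-51 + 11/12)*(-3) = -601/12*(-3) = 601/4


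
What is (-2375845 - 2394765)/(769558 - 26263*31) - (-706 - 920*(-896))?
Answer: -7344859144/8919 ≈ -8.2351e+5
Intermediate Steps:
(-2375845 - 2394765)/(769558 - 26263*31) - (-706 - 920*(-896)) = -4770610/(769558 - 814153) - (-706 + 824320) = -4770610/(-44595) - 1*823614 = -4770610*(-1/44595) - 823614 = 954122/8919 - 823614 = -7344859144/8919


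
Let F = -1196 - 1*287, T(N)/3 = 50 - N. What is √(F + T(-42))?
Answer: I*√1207 ≈ 34.742*I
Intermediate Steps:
T(N) = 150 - 3*N (T(N) = 3*(50 - N) = 150 - 3*N)
F = -1483 (F = -1196 - 287 = -1483)
√(F + T(-42)) = √(-1483 + (150 - 3*(-42))) = √(-1483 + (150 + 126)) = √(-1483 + 276) = √(-1207) = I*√1207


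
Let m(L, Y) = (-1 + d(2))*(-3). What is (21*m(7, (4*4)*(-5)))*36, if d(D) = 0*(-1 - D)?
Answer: 2268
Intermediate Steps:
d(D) = 0
m(L, Y) = 3 (m(L, Y) = (-1 + 0)*(-3) = -1*(-3) = 3)
(21*m(7, (4*4)*(-5)))*36 = (21*3)*36 = 63*36 = 2268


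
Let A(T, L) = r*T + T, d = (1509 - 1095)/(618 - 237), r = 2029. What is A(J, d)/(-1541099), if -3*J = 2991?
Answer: 289130/220157 ≈ 1.3133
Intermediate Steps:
J = -997 (J = -1/3*2991 = -997)
d = 138/127 (d = 414/381 = 414*(1/381) = 138/127 ≈ 1.0866)
A(T, L) = 2030*T (A(T, L) = 2029*T + T = 2030*T)
A(J, d)/(-1541099) = (2030*(-997))/(-1541099) = -2023910*(-1/1541099) = 289130/220157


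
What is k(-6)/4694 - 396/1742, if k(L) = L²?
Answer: -449028/2044237 ≈ -0.21966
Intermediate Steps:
k(-6)/4694 - 396/1742 = (-6)²/4694 - 396/1742 = 36*(1/4694) - 396*1/1742 = 18/2347 - 198/871 = -449028/2044237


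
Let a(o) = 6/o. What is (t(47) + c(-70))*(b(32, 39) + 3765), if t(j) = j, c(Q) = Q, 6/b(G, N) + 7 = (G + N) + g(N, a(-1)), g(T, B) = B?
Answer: -2511324/29 ≈ -86597.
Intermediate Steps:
b(G, N) = 6/(-13 + G + N) (b(G, N) = 6/(-7 + ((G + N) + 6/(-1))) = 6/(-7 + ((G + N) + 6*(-1))) = 6/(-7 + ((G + N) - 6)) = 6/(-7 + (-6 + G + N)) = 6/(-13 + G + N))
(t(47) + c(-70))*(b(32, 39) + 3765) = (47 - 70)*(6/(-13 + 32 + 39) + 3765) = -23*(6/58 + 3765) = -23*(6*(1/58) + 3765) = -23*(3/29 + 3765) = -23*109188/29 = -2511324/29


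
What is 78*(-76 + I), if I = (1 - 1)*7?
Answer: -5928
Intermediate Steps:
I = 0 (I = 0*7 = 0)
78*(-76 + I) = 78*(-76 + 0) = 78*(-76) = -5928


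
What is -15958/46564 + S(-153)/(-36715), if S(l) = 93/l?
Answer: -304891357/889688370 ≈ -0.34269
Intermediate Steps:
-15958/46564 + S(-153)/(-36715) = -15958/46564 + (93/(-153))/(-36715) = -15958*1/46564 + (93*(-1/153))*(-1/36715) = -7979/23282 - 31/51*(-1/36715) = -7979/23282 + 31/1872465 = -304891357/889688370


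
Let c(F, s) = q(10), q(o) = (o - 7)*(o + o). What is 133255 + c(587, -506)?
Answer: 133315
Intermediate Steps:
q(o) = 2*o*(-7 + o) (q(o) = (-7 + o)*(2*o) = 2*o*(-7 + o))
c(F, s) = 60 (c(F, s) = 2*10*(-7 + 10) = 2*10*3 = 60)
133255 + c(587, -506) = 133255 + 60 = 133315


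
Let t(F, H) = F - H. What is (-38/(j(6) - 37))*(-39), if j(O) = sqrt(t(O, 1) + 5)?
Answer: -18278/453 - 494*sqrt(10)/453 ≈ -43.797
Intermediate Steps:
j(O) = sqrt(4 + O) (j(O) = sqrt((O - 1*1) + 5) = sqrt((O - 1) + 5) = sqrt((-1 + O) + 5) = sqrt(4 + O))
(-38/(j(6) - 37))*(-39) = (-38/(sqrt(4 + 6) - 37))*(-39) = (-38/(sqrt(10) - 37))*(-39) = (-38/(-37 + sqrt(10)))*(-39) = -38/(-37 + sqrt(10))*(-39) = 1482/(-37 + sqrt(10))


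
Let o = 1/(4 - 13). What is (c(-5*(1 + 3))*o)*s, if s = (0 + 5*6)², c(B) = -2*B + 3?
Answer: -4300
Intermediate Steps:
c(B) = 3 - 2*B
o = -⅑ (o = 1/(-9) = -⅑ ≈ -0.11111)
s = 900 (s = (0 + 30)² = 30² = 900)
(c(-5*(1 + 3))*o)*s = ((3 - (-10)*(1 + 3))*(-⅑))*900 = ((3 - (-10)*4)*(-⅑))*900 = ((3 - 2*(-20))*(-⅑))*900 = ((3 + 40)*(-⅑))*900 = (43*(-⅑))*900 = -43/9*900 = -4300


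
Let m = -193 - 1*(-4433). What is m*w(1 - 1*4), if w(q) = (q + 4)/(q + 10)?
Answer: 4240/7 ≈ 605.71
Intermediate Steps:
w(q) = (4 + q)/(10 + q)
m = 4240 (m = -193 + 4433 = 4240)
m*w(1 - 1*4) = 4240*((4 + (1 - 1*4))/(10 + (1 - 1*4))) = 4240*((4 + (1 - 4))/(10 + (1 - 4))) = 4240*((4 - 3)/(10 - 3)) = 4240*(1/7) = 4240/7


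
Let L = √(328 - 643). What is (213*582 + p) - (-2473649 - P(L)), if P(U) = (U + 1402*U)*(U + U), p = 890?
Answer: 1714615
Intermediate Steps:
L = 3*I*√35 (L = √(-315) = 3*I*√35 ≈ 17.748*I)
P(U) = 2806*U² (P(U) = (1403*U)*(2*U) = 2806*U²)
(213*582 + p) - (-2473649 - P(L)) = (213*582 + 890) - (-2473649 - 2806*(3*I*√35)²) = (123966 + 890) - (-2473649 - 2806*(-315)) = 124856 - (-2473649 - 1*(-883890)) = 124856 - (-2473649 + 883890) = 124856 - 1*(-1589759) = 124856 + 1589759 = 1714615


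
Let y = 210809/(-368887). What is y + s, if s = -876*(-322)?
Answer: 104052483055/368887 ≈ 2.8207e+5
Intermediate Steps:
y = -210809/368887 (y = 210809*(-1/368887) = -210809/368887 ≈ -0.57147)
s = 282072
y + s = -210809/368887 + 282072 = 104052483055/368887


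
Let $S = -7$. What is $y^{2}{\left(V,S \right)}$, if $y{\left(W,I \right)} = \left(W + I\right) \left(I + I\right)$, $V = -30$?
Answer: $268324$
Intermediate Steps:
$y{\left(W,I \right)} = 2 I \left(I + W\right)$ ($y{\left(W,I \right)} = \left(I + W\right) 2 I = 2 I \left(I + W\right)$)
$y^{2}{\left(V,S \right)} = \left(2 \left(-7\right) \left(-7 - 30\right)\right)^{2} = \left(2 \left(-7\right) \left(-37\right)\right)^{2} = 518^{2} = 268324$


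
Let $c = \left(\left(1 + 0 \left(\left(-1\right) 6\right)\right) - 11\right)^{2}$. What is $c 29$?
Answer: $2900$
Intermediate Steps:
$c = 100$ ($c = \left(\left(1 + 0 \left(-6\right)\right) - 11\right)^{2} = \left(\left(1 + 0\right) - 11\right)^{2} = \left(1 - 11\right)^{2} = \left(-10\right)^{2} = 100$)
$c 29 = 100 \cdot 29 = 2900$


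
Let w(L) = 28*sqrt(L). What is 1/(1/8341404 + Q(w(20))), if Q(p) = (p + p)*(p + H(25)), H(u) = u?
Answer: 2181998088884875164/65699962456595604372481 - 194821257935404800*sqrt(5)/65699962456595604372481 ≈ 2.6581e-5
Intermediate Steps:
Q(p) = 2*p*(25 + p) (Q(p) = (p + p)*(p + 25) = (2*p)*(25 + p) = 2*p*(25 + p))
1/(1/8341404 + Q(w(20))) = 1/(1/8341404 + 2*(28*sqrt(20))*(25 + 28*sqrt(20))) = 1/(1/8341404 + 2*(28*(2*sqrt(5)))*(25 + 28*(2*sqrt(5)))) = 1/(1/8341404 + 2*(56*sqrt(5))*(25 + 56*sqrt(5))) = 1/(1/8341404 + 112*sqrt(5)*(25 + 56*sqrt(5)))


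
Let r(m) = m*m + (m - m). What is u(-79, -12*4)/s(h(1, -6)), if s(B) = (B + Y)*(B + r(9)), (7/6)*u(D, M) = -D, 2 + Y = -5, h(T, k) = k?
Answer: -158/2275 ≈ -0.069450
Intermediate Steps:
Y = -7 (Y = -2 - 5 = -7)
r(m) = m² (r(m) = m² + 0 = m²)
u(D, M) = -6*D/7 (u(D, M) = 6*(-D)/7 = -6*D/7)
s(B) = (-7 + B)*(81 + B) (s(B) = (B - 7)*(B + 9²) = (-7 + B)*(B + 81) = (-7 + B)*(81 + B))
u(-79, -12*4)/s(h(1, -6)) = (-6/7*(-79))/(-567 + (-6)² + 74*(-6)) = 474/(7*(-567 + 36 - 444)) = (474/7)/(-975) = (474/7)*(-1/975) = -158/2275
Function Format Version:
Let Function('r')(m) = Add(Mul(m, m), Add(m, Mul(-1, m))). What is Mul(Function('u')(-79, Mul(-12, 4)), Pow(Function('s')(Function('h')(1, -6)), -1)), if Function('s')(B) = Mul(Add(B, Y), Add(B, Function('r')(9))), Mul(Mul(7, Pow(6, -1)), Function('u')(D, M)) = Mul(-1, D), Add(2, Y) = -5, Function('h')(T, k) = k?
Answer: Rational(-158, 2275) ≈ -0.069450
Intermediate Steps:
Y = -7 (Y = Add(-2, -5) = -7)
Function('r')(m) = Pow(m, 2) (Function('r')(m) = Add(Pow(m, 2), 0) = Pow(m, 2))
Function('u')(D, M) = Mul(Rational(-6, 7), D) (Function('u')(D, M) = Mul(Rational(6, 7), Mul(-1, D)) = Mul(Rational(-6, 7), D))
Function('s')(B) = Mul(Add(-7, B), Add(81, B)) (Function('s')(B) = Mul(Add(B, -7), Add(B, Pow(9, 2))) = Mul(Add(-7, B), Add(B, 81)) = Mul(Add(-7, B), Add(81, B)))
Mul(Function('u')(-79, Mul(-12, 4)), Pow(Function('s')(Function('h')(1, -6)), -1)) = Mul(Mul(Rational(-6, 7), -79), Pow(Add(-567, Pow(-6, 2), Mul(74, -6)), -1)) = Mul(Rational(474, 7), Pow(Add(-567, 36, -444), -1)) = Mul(Rational(474, 7), Pow(-975, -1)) = Mul(Rational(474, 7), Rational(-1, 975)) = Rational(-158, 2275)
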